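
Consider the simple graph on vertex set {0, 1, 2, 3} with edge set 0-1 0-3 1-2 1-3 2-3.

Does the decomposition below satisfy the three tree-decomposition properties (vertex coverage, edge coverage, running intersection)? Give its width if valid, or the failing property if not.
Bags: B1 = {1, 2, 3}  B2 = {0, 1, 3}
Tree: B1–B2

Every vertex of G appears in some bag (union = {0, 1, 2, 3}); every edge is covered by a bag; and for each vertex v the set of bags containing v is connected in the bag tree. The decomposition is therefore valid. The largest bag has 3 vertices, so the width is 2.

Yes; width 2.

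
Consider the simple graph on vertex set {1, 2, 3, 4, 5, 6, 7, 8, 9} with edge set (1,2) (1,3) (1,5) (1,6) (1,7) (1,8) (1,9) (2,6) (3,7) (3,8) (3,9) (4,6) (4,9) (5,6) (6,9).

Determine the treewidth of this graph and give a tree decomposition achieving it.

Treewidth 2.
Bags: B1 = {1, 5, 6}  B2 = {1, 6, 9}  B3 = {1, 3, 9}  B4 = {1, 3, 8}  B5 = {4, 6, 9}  B6 = {1, 2, 6}  B7 = {1, 3, 7}
Tree: B1–B2, B2–B3, B3–B4, B2–B5, B2–B6, B4–B7

The largest bag has 3 vertices, giving width 2; this decomposition certifies tw(G) ≤ 2. On the other hand G contains the 3-clique {1, 2, 6}. A clique must lie in a single bag of any decomposition, so no decomposition can have width below 2. The upper and lower bounds meet at 2, so that is the treewidth.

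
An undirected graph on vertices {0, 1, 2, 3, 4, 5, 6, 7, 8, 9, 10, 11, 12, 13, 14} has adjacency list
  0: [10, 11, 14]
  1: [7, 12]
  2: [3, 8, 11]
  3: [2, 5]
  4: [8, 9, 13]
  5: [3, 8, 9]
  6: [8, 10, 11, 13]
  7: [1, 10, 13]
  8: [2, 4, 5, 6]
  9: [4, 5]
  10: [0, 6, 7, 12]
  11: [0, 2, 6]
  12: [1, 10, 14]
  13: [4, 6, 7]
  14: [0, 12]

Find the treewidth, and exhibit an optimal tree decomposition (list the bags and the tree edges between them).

Each bag holds 4 vertices, so the decomposition has width 3, which upper-bounds the treewidth. For the lower bound: the 4 vertex sets {1,12,14}, {0}, {10}, {6,7,11,13} are disjoint, each induces a connected subgraph, and every pair is joined by at least one edge of G. Contracting each set to a single vertex therefore yields K_{4} as a minor, and since treewidth is minor-monotone, tw(G) ≥ tw(K_{4}) = 3. Hence tw(G) = 3 exactly.

Treewidth 3.
One such decomposition:
Bags: B1 = {0, 1, 12, 14}  B2 = {0, 1, 10, 12}  B3 = {0, 1, 7, 10}  B4 = {0, 7, 10, 11}  B5 = {6, 7, 10, 11}  B6 = {6, 7, 11, 13}  B7 = {2, 6, 11, 13}  B8 = {2, 6, 8, 13}  B9 = {2, 4, 8, 13}  B10 = {2, 3, 4, 8}  B11 = {3, 4, 5, 8}  B12 = {3, 4, 5, 9}
Tree: B1–B2, B2–B3, B3–B4, B4–B5, B5–B6, B6–B7, B7–B8, B8–B9, B9–B10, B10–B11, B11–B12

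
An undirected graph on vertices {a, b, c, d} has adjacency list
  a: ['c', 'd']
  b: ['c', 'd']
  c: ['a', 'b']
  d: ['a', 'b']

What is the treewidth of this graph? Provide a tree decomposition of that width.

Treewidth 2.
Bags: B1 = {b, c, d}  B2 = {a, c, d}
Tree: B1–B2

Each bag holds 3 vertices, so the decomposition has width 2, which upper-bounds the treewidth. For the lower bound, G contains the cycle d–b–c–a–d, so G is not a forest; only forests have treewidth ≤ 1, hence tw(G) ≥ 2. Combining the bounds, tw(G) = 2.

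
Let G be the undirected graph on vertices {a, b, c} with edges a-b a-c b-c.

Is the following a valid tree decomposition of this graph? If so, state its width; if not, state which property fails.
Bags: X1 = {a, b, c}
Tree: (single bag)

Yes; width 2.

Every vertex of G appears in some bag (union = {a, b, c}); every edge is covered by a bag; and for each vertex v the set of bags containing v is connected in the bag tree. The decomposition is therefore valid. The largest bag has 3 vertices, so the width is 2.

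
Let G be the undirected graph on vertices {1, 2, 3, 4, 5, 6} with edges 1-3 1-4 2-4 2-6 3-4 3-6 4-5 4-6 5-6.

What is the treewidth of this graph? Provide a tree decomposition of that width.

The largest bag has 3 vertices, giving width 2; this decomposition certifies tw(G) ≤ 2. On the other hand G contains the 3-clique {1, 3, 4}. A clique must lie in a single bag of any decomposition, so no decomposition can have width below 2. Hence tw(G) = 2 exactly.

Treewidth 2.
Bags: B1 = {1, 3, 4}  B2 = {3, 4, 6}  B3 = {4, 5, 6}  B4 = {2, 4, 6}
Tree: B1–B2, B2–B3, B3–B4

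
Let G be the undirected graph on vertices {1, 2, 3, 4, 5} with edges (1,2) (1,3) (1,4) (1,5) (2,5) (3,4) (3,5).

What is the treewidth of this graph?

2

A width-2 tree decomposition is:
Bags: B1 = {1, 3, 5}  B2 = {1, 3, 4}  B3 = {1, 2, 5}
Tree: B1–B2, B1–B3
Each bag holds 3 vertices, so the decomposition has width 2, which upper-bounds the treewidth. On the other hand G contains the 3-clique {1, 2, 5}. A clique must lie in a single bag of any decomposition, so no decomposition can have width below 2. Combining the bounds, tw(G) = 2.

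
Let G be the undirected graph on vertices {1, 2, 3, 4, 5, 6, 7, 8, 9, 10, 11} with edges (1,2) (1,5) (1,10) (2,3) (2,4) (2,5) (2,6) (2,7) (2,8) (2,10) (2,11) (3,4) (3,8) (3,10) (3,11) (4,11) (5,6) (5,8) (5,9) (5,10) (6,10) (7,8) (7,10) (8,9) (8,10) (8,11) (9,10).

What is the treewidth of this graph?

3

A width-3 tree decomposition is:
Bags: B1 = {2, 3, 8, 10}  B2 = {2, 7, 8, 10}  B3 = {2, 3, 8, 11}  B4 = {2, 3, 4, 11}  B5 = {2, 5, 8, 10}  B6 = {5, 8, 9, 10}  B7 = {2, 5, 6, 10}  B8 = {1, 2, 5, 10}
Tree: B1–B2, B1–B3, B3–B4, B2–B5, B5–B6, B5–B7, B5–B8
The largest bag has 4 vertices, giving width 3; this decomposition certifies tw(G) ≤ 3. For the lower bound, the 4 vertices {5, 8, 9, 10} are pairwise adjacent, and any tree decomposition puts a clique entirely inside one bag — forcing width ≥ 3. Hence tw(G) = 3 exactly.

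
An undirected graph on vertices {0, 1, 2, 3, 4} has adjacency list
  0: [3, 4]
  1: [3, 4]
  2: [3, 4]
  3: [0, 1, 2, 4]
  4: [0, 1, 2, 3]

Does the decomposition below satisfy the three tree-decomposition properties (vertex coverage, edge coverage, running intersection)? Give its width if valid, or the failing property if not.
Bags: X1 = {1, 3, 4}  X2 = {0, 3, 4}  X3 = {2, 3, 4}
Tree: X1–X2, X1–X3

Checking the three conditions: (i) the bags cover all of {0, 1, 2, 3, 4}; (ii) for each edge, some bag contains both endpoints; (iii) the bags containing any fixed vertex form a subtree. All hold, so the decomposition is valid with width 3 − 1 = 2.

Yes; width 2.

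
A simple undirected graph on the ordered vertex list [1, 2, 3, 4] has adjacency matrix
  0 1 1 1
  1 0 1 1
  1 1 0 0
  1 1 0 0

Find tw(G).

A width-2 tree decomposition is:
Bags: B1 = {1, 2, 3}  B2 = {1, 2, 4}
Tree: B1–B2
The largest bag has 3 vertices, giving width 2; this decomposition certifies tw(G) ≤ 2. For the lower bound, the 3 vertices {1, 2, 3} are pairwise adjacent, and any tree decomposition puts a clique entirely inside one bag — forcing width ≥ 2. The upper and lower bounds meet at 2, so that is the treewidth.

2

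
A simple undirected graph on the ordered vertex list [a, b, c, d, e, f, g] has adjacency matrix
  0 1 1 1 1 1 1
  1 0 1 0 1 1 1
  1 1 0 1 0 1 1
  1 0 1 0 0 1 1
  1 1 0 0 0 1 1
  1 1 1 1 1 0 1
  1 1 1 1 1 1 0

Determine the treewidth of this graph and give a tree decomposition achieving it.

Treewidth 4.
One such decomposition:
Bags: B1 = {a, b, e, f, g}  B2 = {a, b, c, f, g}  B3 = {a, c, d, f, g}
Tree: B1–B2, B2–B3

The largest bag has 5 vertices, giving width 4; this decomposition certifies tw(G) ≤ 4. On the other hand G contains the 5-clique {a, b, e, f, g}. A clique must lie in a single bag of any decomposition, so no decomposition can have width below 4. The upper and lower bounds meet at 4, so that is the treewidth.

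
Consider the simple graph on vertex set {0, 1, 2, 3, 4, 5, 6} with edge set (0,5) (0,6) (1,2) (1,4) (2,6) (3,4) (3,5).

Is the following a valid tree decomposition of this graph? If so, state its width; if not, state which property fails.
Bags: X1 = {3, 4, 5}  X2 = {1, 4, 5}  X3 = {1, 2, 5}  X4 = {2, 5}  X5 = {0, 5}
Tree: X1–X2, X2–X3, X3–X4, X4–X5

No — vertex 6 appears in no bag.

A tree decomposition must satisfy three properties: every vertex lies in some bag; for every edge, both endpoints lie together in some bag; and for every vertex, the bags containing it form a connected subtree. Here vertex 6 appears in no bag, so the decomposition is invalid.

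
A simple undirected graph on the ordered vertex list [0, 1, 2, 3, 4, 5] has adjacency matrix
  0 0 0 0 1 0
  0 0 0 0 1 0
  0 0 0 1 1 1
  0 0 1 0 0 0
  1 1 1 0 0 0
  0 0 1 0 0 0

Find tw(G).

A width-1 tree decomposition is:
Bags: B1 = {2, 4}  B2 = {2, 5}  B3 = {1, 4}  B4 = {0, 4}  B5 = {2, 3}
Tree: B1–B2, B1–B3, B1–B4, B1–B5
The largest bag has 2 vertices, giving width 1; this decomposition certifies tw(G) ≤ 1. Since G has at least one edge (e.g. 2–4), it is not an edgeless graph, so tw(G) ≥ 1. Therefore the treewidth is 1.

1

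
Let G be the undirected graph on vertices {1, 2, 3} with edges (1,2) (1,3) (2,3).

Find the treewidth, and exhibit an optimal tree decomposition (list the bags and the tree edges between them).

With just one bag of size 3, the width is 3 − 1 = 2, so tw(G) ≤ 2. On the other hand G contains the 3-clique {1, 2, 3}. A clique must lie in a single bag of any decomposition, so no decomposition can have width below 2. The upper and lower bounds meet at 2, so that is the treewidth.

Treewidth 2.
One optimal decomposition is:
Bags: B1 = {1, 2, 3}
Tree: (single bag)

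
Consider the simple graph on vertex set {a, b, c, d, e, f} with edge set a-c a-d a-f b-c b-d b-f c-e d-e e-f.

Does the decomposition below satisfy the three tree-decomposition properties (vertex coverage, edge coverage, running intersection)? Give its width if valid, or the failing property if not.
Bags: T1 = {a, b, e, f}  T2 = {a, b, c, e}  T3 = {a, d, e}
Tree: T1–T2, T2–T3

No — edge (b,d) lies in no bag.

A tree decomposition must satisfy three properties: every vertex lies in some bag; for every edge, both endpoints lie together in some bag; and for every vertex, the bags containing it form a connected subtree. Here edge (b,d) lies in no bag, so the decomposition is invalid.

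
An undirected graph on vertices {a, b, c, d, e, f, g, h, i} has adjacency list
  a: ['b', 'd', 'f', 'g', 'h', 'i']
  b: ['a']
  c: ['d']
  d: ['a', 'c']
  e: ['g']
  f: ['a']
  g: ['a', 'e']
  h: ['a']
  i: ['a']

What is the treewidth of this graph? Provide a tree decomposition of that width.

Each bag holds 2 vertices, so the decomposition has width 1, which upper-bounds the treewidth. Any graph with an edge has treewidth ≥ 1, and G has the edge a–h. Combining the bounds, tw(G) = 1.

Treewidth 1.
Bags: B1 = {a, h}  B2 = {a, g}  B3 = {a, b}  B4 = {a, f}  B5 = {a, d}  B6 = {a, i}  B7 = {e, g}  B8 = {c, d}
Tree: B1–B2, B2–B3, B1–B4, B2–B5, B2–B6, B2–B7, B5–B8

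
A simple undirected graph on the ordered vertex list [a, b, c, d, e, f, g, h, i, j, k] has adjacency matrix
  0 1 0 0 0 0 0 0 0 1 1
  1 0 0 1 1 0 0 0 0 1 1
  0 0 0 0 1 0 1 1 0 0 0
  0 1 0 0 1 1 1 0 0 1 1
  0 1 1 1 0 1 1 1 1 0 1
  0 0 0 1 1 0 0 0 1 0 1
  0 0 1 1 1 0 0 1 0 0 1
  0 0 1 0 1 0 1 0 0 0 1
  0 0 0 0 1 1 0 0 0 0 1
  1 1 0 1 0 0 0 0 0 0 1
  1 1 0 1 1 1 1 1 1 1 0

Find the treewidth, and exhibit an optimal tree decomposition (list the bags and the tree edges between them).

Each bag holds 4 vertices, so the decomposition has width 3, which upper-bounds the treewidth. Conversely, {c, e, g, h} is a clique of size 4, and the vertices of any clique must share a bag in every tree decomposition; so some bag has ≥ 4 vertices and tw(G) ≥ 3. Hence tw(G) = 3 exactly.

Treewidth 3.
One such decomposition:
Bags: B1 = {b, d, e, k}  B2 = {d, e, g, k}  B3 = {e, g, h, k}  B4 = {d, e, f, k}  B5 = {e, f, i, k}  B6 = {b, d, j, k}  B7 = {a, b, j, k}  B8 = {c, e, g, h}
Tree: B1–B2, B2–B3, B2–B4, B4–B5, B1–B6, B6–B7, B3–B8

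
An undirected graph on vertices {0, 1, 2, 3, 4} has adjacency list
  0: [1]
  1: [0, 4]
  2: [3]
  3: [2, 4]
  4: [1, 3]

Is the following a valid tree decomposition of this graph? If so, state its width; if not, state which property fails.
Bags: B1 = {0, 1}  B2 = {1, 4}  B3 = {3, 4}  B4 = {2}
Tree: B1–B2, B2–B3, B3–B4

A tree decomposition must satisfy three properties: every vertex lies in some bag; for every edge, both endpoints lie together in some bag; and for every vertex, the bags containing it form a connected subtree. Here edge (3,2) lies in no bag, so the decomposition is invalid.

No — edge (3,2) lies in no bag.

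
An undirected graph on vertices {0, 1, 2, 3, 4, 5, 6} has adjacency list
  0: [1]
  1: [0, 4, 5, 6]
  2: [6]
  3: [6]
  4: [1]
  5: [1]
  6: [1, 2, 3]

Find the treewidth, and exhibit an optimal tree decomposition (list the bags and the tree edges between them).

Each bag holds 2 vertices, so the decomposition has width 1, which upper-bounds the treewidth. Any graph with an edge has treewidth ≥ 1, and G has the edge 1–0. Combining the bounds, tw(G) = 1.

Treewidth 1.
Bags: B1 = {0, 1}  B2 = {1, 5}  B3 = {1, 6}  B4 = {1, 4}  B5 = {2, 6}  B6 = {3, 6}
Tree: B1–B2, B2–B3, B1–B4, B3–B5, B3–B6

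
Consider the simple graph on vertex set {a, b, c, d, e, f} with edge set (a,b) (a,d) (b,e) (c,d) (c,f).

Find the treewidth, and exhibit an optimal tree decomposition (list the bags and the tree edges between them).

Treewidth 1.
One optimal decomposition is:
Bags: B1 = {b, e}  B2 = {a, b}  B3 = {a, d}  B4 = {c, d}  B5 = {c, f}
Tree: B1–B2, B2–B3, B3–B4, B4–B5

Each bag holds 2 vertices, so the decomposition has width 1, which upper-bounds the treewidth. Since G has at least one edge (e.g. e–b), it is not an edgeless graph, so tw(G) ≥ 1. The upper and lower bounds meet at 1, so that is the treewidth.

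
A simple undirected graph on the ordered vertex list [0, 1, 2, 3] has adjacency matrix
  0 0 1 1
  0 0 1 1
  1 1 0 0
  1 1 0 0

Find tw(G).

A width-2 tree decomposition is:
Bags: B1 = {0, 1, 2}  B2 = {0, 1, 3}
Tree: B1–B2
The largest bag has 3 vertices, giving width 2; this decomposition certifies tw(G) ≤ 2. For the lower bound, G contains the cycle 1–2–0–3–1, so G is not a forest; only forests have treewidth ≤ 1, hence tw(G) ≥ 2. Hence tw(G) = 2 exactly.

2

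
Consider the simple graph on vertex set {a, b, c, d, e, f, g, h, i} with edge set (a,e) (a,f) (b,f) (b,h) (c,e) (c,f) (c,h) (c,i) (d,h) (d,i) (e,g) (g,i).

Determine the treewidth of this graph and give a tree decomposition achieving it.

Each bag holds 4 vertices, so the decomposition has width 3, which upper-bounds the treewidth. For the lower bound: the 4 vertex sets {a,e,g}, {i}, {c}, {b,d,f,h} are disjoint, each induces a connected subgraph, and every pair is joined by at least one edge of G. Contracting each set to a single vertex therefore yields K_{4} as a minor, and since treewidth is minor-monotone, tw(G) ≥ tw(K_{4}) = 3. Therefore the treewidth is 3.

Treewidth 3.
Bags: B1 = {a, e, g, i}  B2 = {a, c, e, i}  B3 = {a, c, f, i}  B4 = {c, d, f, i}  B5 = {c, d, f, h}  B6 = {b, d, f, h}
Tree: B1–B2, B2–B3, B3–B4, B4–B5, B5–B6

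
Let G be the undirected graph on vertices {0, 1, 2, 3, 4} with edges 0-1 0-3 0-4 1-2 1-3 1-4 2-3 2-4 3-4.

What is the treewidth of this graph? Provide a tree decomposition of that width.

Each bag holds 4 vertices, so the decomposition has width 3, which upper-bounds the treewidth. On the other hand G contains the 4-clique {0, 1, 3, 4}. A clique must lie in a single bag of any decomposition, so no decomposition can have width below 3. Therefore the treewidth is 3.

Treewidth 3.
One such decomposition:
Bags: B1 = {1, 2, 3, 4}  B2 = {0, 1, 3, 4}
Tree: B1–B2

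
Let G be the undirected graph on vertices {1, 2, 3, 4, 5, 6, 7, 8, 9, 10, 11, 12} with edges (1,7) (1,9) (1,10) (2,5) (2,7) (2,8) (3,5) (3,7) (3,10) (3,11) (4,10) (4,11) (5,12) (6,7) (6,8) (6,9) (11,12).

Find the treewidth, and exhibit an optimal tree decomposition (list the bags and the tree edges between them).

Treewidth 3.
One optimal decomposition is:
Bags: B1 = {1, 6, 8, 9}  B2 = {1, 6, 7, 8}  B3 = {1, 2, 7, 8}  B4 = {1, 2, 7, 10}  B5 = {2, 3, 7, 10}  B6 = {2, 3, 5, 10}  B7 = {3, 4, 5, 10}  B8 = {3, 4, 5, 11}  B9 = {4, 5, 11, 12}
Tree: B1–B2, B2–B3, B3–B4, B4–B5, B5–B6, B6–B7, B7–B8, B8–B9

The largest bag has 4 vertices, giving width 3; this decomposition certifies tw(G) ≤ 3. For the lower bound: the 4 vertex sets {6,8,9}, {1}, {7}, {2,3,5,10} are disjoint, each induces a connected subgraph, and every pair is joined by at least one edge of G. Contracting each set to a single vertex therefore yields K_{4} as a minor, and since treewidth is minor-monotone, tw(G) ≥ tw(K_{4}) = 3. Hence tw(G) = 3 exactly.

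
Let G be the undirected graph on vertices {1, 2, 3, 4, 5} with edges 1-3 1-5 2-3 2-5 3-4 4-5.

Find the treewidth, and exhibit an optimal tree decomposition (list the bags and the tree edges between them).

Treewidth 2.
One optimal decomposition is:
Bags: B1 = {1, 3, 5}  B2 = {2, 3, 5}  B3 = {3, 4, 5}
Tree: B1–B2, B2–B3

Each bag holds 3 vertices, so the decomposition has width 2, which upper-bounds the treewidth. The edges 5–1–3–2–5 form a cycle, so G is not a tree and its treewidth is at least 2. Hence tw(G) = 2 exactly.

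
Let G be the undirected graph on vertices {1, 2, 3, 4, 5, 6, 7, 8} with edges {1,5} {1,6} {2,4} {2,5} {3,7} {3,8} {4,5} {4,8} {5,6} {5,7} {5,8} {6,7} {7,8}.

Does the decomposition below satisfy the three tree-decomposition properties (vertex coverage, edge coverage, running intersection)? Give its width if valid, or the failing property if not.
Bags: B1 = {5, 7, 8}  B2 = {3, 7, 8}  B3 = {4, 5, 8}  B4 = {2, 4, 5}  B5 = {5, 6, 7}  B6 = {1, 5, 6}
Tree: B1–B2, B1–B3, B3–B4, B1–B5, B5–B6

Yes; width 2.

Checking the three conditions: (i) the bags cover all of {1, 2, 3, 4, 5, 6, 7, 8}; (ii) for each edge, some bag contains both endpoints; (iii) the bags containing any fixed vertex form a subtree. All hold, so the decomposition is valid with width 3 − 1 = 2.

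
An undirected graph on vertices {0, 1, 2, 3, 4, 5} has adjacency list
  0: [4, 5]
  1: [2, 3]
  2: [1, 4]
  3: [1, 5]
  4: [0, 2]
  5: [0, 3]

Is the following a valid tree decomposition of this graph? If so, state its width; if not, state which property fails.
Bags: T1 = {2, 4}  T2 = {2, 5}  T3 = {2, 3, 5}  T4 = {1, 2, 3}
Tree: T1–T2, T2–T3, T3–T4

No — vertex 0 appears in no bag.

A tree decomposition must satisfy three properties: every vertex lies in some bag; for every edge, both endpoints lie together in some bag; and for every vertex, the bags containing it form a connected subtree. Here vertex 0 appears in no bag, so the decomposition is invalid.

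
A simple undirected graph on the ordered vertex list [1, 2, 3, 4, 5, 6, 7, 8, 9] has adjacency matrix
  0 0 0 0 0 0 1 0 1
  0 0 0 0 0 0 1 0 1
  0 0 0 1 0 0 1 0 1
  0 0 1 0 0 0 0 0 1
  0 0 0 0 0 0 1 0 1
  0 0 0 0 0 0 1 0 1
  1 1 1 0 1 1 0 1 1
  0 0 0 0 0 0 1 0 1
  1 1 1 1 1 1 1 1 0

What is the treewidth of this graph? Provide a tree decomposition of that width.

Treewidth 2.
One such decomposition:
Bags: B1 = {2, 7, 9}  B2 = {7, 8, 9}  B3 = {3, 7, 9}  B4 = {1, 7, 9}  B5 = {3, 4, 9}  B6 = {5, 7, 9}  B7 = {6, 7, 9}
Tree: B1–B2, B1–B3, B3–B4, B3–B5, B1–B6, B1–B7

The largest bag has 3 vertices, giving width 2; this decomposition certifies tw(G) ≤ 2. Conversely, {3, 4, 9} is a clique of size 3, and the vertices of any clique must share a bag in every tree decomposition; so some bag has ≥ 3 vertices and tw(G) ≥ 2. The upper and lower bounds meet at 2, so that is the treewidth.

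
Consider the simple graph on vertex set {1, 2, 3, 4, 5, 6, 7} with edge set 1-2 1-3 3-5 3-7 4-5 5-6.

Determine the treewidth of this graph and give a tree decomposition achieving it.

Treewidth 1.
One such decomposition:
Bags: B1 = {3, 5}  B2 = {1, 3}  B3 = {5, 6}  B4 = {3, 7}  B5 = {1, 2}  B6 = {4, 5}
Tree: B1–B2, B1–B3, B1–B4, B2–B5, B1–B6

Each bag holds 2 vertices, so the decomposition has width 1, which upper-bounds the treewidth. G has an edge, so its treewidth is at least 1. Hence tw(G) = 1 exactly.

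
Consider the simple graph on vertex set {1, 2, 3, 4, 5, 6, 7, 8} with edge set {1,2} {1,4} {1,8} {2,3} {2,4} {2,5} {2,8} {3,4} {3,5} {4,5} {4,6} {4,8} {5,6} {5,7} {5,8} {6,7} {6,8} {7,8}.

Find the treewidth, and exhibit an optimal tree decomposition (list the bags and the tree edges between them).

The largest bag has 4 vertices, giving width 3; this decomposition certifies tw(G) ≤ 3. For the lower bound, the 4 vertices {1, 2, 4, 8} are pairwise adjacent, and any tree decomposition puts a clique entirely inside one bag — forcing width ≥ 3. The upper and lower bounds meet at 3, so that is the treewidth.

Treewidth 3.
One such decomposition:
Bags: B1 = {2, 3, 4, 5}  B2 = {2, 4, 5, 8}  B3 = {1, 2, 4, 8}  B4 = {4, 5, 6, 8}  B5 = {5, 6, 7, 8}
Tree: B1–B2, B2–B3, B2–B4, B4–B5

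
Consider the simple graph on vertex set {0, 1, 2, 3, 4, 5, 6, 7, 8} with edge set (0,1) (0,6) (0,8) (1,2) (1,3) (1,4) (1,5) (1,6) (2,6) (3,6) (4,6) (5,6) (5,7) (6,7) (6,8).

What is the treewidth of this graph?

2

A width-2 tree decomposition is:
Bags: B1 = {1, 5, 6}  B2 = {1, 4, 6}  B3 = {0, 1, 6}  B4 = {1, 2, 6}  B5 = {5, 6, 7}  B6 = {0, 6, 8}  B7 = {1, 3, 6}
Tree: B1–B2, B2–B3, B1–B4, B1–B5, B3–B6, B2–B7
Each bag holds 3 vertices, so the decomposition has width 2, which upper-bounds the treewidth. Conversely, {0, 6, 8} is a clique of size 3, and the vertices of any clique must share a bag in every tree decomposition; so some bag has ≥ 3 vertices and tw(G) ≥ 2. The upper and lower bounds meet at 2, so that is the treewidth.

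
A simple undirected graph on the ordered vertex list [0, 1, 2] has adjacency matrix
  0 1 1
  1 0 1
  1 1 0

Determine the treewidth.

2

A width-2 tree decomposition is:
Bags: B1 = {0, 1, 2}
Tree: (single bag)
With just one bag of size 3, the width is 3 − 1 = 2, so tw(G) ≤ 2. For the lower bound, the 3 vertices {0, 1, 2} are pairwise adjacent, and any tree decomposition puts a clique entirely inside one bag — forcing width ≥ 2. Combining the bounds, tw(G) = 2.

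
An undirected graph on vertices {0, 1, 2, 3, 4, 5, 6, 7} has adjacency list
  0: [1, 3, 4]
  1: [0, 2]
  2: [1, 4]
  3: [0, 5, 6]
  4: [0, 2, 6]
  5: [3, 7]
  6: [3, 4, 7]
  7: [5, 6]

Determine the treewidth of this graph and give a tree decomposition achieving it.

Treewidth 2.
Bags: B1 = {3, 5, 7}  B2 = {3, 6, 7}  B3 = {0, 3, 6}  B4 = {0, 4, 6}  B5 = {0, 1, 4}  B6 = {1, 2, 4}
Tree: B1–B2, B2–B3, B3–B4, B4–B5, B5–B6

The largest bag has 3 vertices, giving width 2; this decomposition certifies tw(G) ≤ 2. The edges 5–7–6–3–5 form a cycle, so G is not a tree and its treewidth is at least 2. The upper and lower bounds meet at 2, so that is the treewidth.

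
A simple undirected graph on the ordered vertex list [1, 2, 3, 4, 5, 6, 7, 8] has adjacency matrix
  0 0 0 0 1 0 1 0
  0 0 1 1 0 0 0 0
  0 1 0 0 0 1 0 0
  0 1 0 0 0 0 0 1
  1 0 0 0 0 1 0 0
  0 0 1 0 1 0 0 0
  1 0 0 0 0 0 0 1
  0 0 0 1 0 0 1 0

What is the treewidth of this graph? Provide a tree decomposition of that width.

Treewidth 2.
One optimal decomposition is:
Bags: B1 = {1, 5, 6}  B2 = {1, 6, 7}  B3 = {6, 7, 8}  B4 = {4, 6, 8}  B5 = {2, 4, 6}  B6 = {2, 3, 6}
Tree: B1–B2, B2–B3, B3–B4, B4–B5, B5–B6

The largest bag has 3 vertices, giving width 2; this decomposition certifies tw(G) ≤ 2. For the lower bound, G contains the cycle 6–5–1–7–8–4–2–3–6, so G is not a forest; only forests have treewidth ≤ 1, hence tw(G) ≥ 2. The upper and lower bounds meet at 2, so that is the treewidth.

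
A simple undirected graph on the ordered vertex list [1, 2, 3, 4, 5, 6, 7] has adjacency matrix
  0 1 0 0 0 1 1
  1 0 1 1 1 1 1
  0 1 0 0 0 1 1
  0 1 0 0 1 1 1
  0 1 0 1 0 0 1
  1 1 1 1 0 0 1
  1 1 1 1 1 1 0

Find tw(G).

A width-3 tree decomposition is:
Bags: B1 = {2, 4, 5, 7}  B2 = {2, 4, 6, 7}  B3 = {2, 3, 6, 7}  B4 = {1, 2, 6, 7}
Tree: B1–B2, B2–B3, B3–B4
Every bag has size at most 4, so the width is 4 − 1 = 3 and tw(G) ≤ 3. For the lower bound, the 4 vertices {2, 4, 5, 7} are pairwise adjacent, and any tree decomposition puts a clique entirely inside one bag — forcing width ≥ 3. Therefore the treewidth is 3.

3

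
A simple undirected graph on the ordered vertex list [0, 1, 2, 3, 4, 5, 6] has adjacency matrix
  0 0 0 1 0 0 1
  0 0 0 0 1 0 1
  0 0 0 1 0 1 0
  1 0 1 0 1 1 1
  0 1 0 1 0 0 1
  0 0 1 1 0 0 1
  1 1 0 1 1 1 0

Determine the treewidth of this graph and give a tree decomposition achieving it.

The largest bag has 3 vertices, giving width 2; this decomposition certifies tw(G) ≤ 2. Conversely, {1, 4, 6} is a clique of size 3, and the vertices of any clique must share a bag in every tree decomposition; so some bag has ≥ 3 vertices and tw(G) ≥ 2. The upper and lower bounds meet at 2, so that is the treewidth.

Treewidth 2.
Bags: B1 = {3, 4, 6}  B2 = {3, 5, 6}  B3 = {2, 3, 5}  B4 = {1, 4, 6}  B5 = {0, 3, 6}
Tree: B1–B2, B2–B3, B1–B4, B2–B5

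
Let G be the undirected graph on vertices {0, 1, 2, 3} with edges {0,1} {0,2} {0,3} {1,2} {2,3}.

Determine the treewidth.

2

A width-2 tree decomposition is:
Bags: B1 = {0, 2, 3}  B2 = {0, 1, 2}
Tree: B1–B2
Every bag has size at most 3, so the width is 3 − 1 = 2 and tw(G) ≤ 2. For the lower bound, the 3 vertices {0, 1, 2} are pairwise adjacent, and any tree decomposition puts a clique entirely inside one bag — forcing width ≥ 2. The upper and lower bounds meet at 2, so that is the treewidth.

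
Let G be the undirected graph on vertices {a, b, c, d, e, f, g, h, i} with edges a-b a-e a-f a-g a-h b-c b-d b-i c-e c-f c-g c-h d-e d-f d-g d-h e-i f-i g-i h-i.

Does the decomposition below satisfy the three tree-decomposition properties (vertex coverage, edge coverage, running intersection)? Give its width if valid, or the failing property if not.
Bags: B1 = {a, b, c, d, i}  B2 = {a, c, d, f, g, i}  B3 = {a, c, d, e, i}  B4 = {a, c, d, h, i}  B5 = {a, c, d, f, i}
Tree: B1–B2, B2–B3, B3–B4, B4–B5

A tree decomposition must satisfy three properties: every vertex lies in some bag; for every edge, both endpoints lie together in some bag; and for every vertex, the bags containing it form a connected subtree. Here bags containing vertex f are not connected in the tree, so the decomposition is invalid.

No — bags containing vertex f are not connected in the tree.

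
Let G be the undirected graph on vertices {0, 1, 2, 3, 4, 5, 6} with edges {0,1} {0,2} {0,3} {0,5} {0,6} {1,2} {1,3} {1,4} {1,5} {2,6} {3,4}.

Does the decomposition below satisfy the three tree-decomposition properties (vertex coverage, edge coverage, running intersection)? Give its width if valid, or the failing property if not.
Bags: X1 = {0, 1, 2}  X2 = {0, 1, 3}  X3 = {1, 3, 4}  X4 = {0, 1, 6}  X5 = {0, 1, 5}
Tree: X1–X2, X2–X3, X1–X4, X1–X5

No — edge (2,6) lies in no bag.

A tree decomposition must satisfy three properties: every vertex lies in some bag; for every edge, both endpoints lie together in some bag; and for every vertex, the bags containing it form a connected subtree. Here edge (2,6) lies in no bag, so the decomposition is invalid.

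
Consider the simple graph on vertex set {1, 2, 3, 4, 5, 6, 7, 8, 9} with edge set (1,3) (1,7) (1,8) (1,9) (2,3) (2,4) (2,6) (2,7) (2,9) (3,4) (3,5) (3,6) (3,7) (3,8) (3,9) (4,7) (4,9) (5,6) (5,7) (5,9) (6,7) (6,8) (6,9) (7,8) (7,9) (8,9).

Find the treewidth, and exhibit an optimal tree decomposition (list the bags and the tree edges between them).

Treewidth 4.
Bags: B1 = {3, 6, 7, 8, 9}  B2 = {2, 3, 6, 7, 9}  B3 = {3, 5, 6, 7, 9}  B4 = {1, 3, 7, 8, 9}  B5 = {2, 3, 4, 7, 9}
Tree: B1–B2, B2–B3, B1–B4, B2–B5

The largest bag has 5 vertices, giving width 4; this decomposition certifies tw(G) ≤ 4. Conversely, {1, 3, 7, 8, 9} is a clique of size 5, and the vertices of any clique must share a bag in every tree decomposition; so some bag has ≥ 5 vertices and tw(G) ≥ 4. Combining the bounds, tw(G) = 4.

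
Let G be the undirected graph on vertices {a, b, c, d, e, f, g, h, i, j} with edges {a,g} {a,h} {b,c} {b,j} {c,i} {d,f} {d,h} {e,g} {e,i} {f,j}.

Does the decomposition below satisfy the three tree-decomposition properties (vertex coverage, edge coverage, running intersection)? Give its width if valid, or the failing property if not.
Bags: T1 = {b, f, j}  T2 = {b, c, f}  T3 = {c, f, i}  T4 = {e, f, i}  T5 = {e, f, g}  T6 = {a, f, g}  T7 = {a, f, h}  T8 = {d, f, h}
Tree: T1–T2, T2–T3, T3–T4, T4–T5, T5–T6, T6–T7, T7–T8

Vertex coverage: the bags together contain {a, b, c, d, e, f, g, h, i, j}, the full vertex set. Edge coverage: each edge of G has both endpoints in at least one bag. Running intersection: for every vertex, the bags containing it form a connected subtree. All three properties hold, so this is a valid tree decomposition of width max|bag| − 1 = 2, and hence tw(G) ≤ 2.

Yes; width 2.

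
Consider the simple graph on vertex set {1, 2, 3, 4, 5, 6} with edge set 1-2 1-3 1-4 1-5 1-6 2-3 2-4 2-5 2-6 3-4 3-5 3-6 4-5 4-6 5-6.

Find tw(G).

5

A width-5 tree decomposition is:
Bags: B1 = {1, 2, 3, 4, 5, 6}
Tree: (single bag)
A single bag containing all 6 vertices is trivially a valid decomposition of width 5. Conversely, {1, 2, 3, 4, 5, 6} is a clique of size 6, and the vertices of any clique must share a bag in every tree decomposition; so some bag has ≥ 6 vertices and tw(G) ≥ 5. The upper and lower bounds meet at 5, so that is the treewidth.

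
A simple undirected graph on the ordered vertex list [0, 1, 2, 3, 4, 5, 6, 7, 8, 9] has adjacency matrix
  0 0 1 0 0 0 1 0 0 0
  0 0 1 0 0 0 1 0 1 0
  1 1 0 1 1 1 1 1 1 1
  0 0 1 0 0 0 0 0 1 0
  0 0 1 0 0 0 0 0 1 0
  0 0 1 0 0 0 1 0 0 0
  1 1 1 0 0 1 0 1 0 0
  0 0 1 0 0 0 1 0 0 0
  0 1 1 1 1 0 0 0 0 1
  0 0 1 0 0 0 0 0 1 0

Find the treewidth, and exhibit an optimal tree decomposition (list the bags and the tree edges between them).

Treewidth 2.
One such decomposition:
Bags: B1 = {1, 2, 8}  B2 = {2, 3, 8}  B3 = {2, 8, 9}  B4 = {1, 2, 6}  B5 = {2, 4, 8}  B6 = {2, 6, 7}  B7 = {0, 2, 6}  B8 = {2, 5, 6}
Tree: B1–B2, B2–B3, B1–B4, B2–B5, B4–B6, B6–B7, B7–B8

Every bag has size at most 3, so the width is 3 − 1 = 2 and tw(G) ≤ 2. For the lower bound, the 3 vertices {2, 3, 8} are pairwise adjacent, and any tree decomposition puts a clique entirely inside one bag — forcing width ≥ 2. Combining the bounds, tw(G) = 2.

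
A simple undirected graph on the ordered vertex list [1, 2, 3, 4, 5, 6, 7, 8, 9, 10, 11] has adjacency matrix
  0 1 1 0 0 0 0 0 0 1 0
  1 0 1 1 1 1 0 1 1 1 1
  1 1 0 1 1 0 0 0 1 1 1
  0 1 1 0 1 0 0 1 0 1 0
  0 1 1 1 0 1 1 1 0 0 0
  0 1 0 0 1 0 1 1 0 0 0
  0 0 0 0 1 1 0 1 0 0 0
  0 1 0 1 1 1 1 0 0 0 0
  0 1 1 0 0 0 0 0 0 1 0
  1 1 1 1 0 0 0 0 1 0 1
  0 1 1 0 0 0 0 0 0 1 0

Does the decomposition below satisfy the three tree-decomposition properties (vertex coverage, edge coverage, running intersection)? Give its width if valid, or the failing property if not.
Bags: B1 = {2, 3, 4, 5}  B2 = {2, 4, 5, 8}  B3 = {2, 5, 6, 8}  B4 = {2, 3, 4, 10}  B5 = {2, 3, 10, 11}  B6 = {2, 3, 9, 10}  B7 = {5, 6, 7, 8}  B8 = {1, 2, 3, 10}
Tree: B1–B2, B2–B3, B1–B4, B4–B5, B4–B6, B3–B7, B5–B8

Every vertex of G appears in some bag (union = {1, 2, 3, 4, 5, 6, 7, 8, 9, 10, 11}); every edge is covered by a bag; and for each vertex v the set of bags containing v is connected in the bag tree. The decomposition is therefore valid. The largest bag has 4 vertices, so the width is 3.

Yes; width 3.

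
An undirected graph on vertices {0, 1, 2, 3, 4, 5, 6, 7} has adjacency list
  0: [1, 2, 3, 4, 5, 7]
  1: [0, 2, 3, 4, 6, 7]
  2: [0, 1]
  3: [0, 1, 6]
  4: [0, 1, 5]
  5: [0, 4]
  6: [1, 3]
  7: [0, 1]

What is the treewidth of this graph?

2

A width-2 tree decomposition is:
Bags: B1 = {0, 1, 4}  B2 = {0, 1, 2}  B3 = {0, 1, 3}  B4 = {0, 1, 7}  B5 = {0, 4, 5}  B6 = {1, 3, 6}
Tree: B1–B2, B2–B3, B1–B4, B1–B5, B3–B6
Each bag holds 3 vertices, so the decomposition has width 2, which upper-bounds the treewidth. Conversely, {0, 1, 2} is a clique of size 3, and the vertices of any clique must share a bag in every tree decomposition; so some bag has ≥ 3 vertices and tw(G) ≥ 2. Hence tw(G) = 2 exactly.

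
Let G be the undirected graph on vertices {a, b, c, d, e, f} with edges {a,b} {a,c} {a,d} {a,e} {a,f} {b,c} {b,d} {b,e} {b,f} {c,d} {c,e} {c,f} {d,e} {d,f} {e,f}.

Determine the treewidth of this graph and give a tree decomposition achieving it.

With just one bag of size 6, the width is 6 − 1 = 5, so tw(G) ≤ 5. Conversely, {a, b, c, d, e, f} is a clique of size 6, and the vertices of any clique must share a bag in every tree decomposition; so some bag has ≥ 6 vertices and tw(G) ≥ 5. Therefore the treewidth is 5.

Treewidth 5.
One such decomposition:
Bags: B1 = {a, b, c, d, e, f}
Tree: (single bag)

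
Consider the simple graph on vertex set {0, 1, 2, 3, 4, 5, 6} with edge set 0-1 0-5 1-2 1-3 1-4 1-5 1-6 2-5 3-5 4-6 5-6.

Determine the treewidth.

A width-2 tree decomposition is:
Bags: B1 = {1, 5, 6}  B2 = {1, 2, 5}  B3 = {0, 1, 5}  B4 = {1, 3, 5}  B5 = {1, 4, 6}
Tree: B1–B2, B1–B3, B2–B4, B1–B5
The largest bag has 3 vertices, giving width 2; this decomposition certifies tw(G) ≤ 2. On the other hand G contains the 3-clique {1, 4, 6}. A clique must lie in a single bag of any decomposition, so no decomposition can have width below 2. The upper and lower bounds meet at 2, so that is the treewidth.

2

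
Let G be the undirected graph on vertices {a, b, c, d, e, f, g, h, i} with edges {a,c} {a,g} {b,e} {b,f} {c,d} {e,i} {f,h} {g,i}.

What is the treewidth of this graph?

1

A width-1 tree decomposition is:
Bags: B1 = {c, d}  B2 = {a, c}  B3 = {a, g}  B4 = {g, i}  B5 = {e, i}  B6 = {b, e}  B7 = {b, f}  B8 = {f, h}
Tree: B1–B2, B2–B3, B3–B4, B4–B5, B5–B6, B6–B7, B7–B8
Each bag holds 2 vertices, so the decomposition has width 1, which upper-bounds the treewidth. Since G has at least one edge (e.g. d–c), it is not an edgeless graph, so tw(G) ≥ 1. Hence tw(G) = 1 exactly.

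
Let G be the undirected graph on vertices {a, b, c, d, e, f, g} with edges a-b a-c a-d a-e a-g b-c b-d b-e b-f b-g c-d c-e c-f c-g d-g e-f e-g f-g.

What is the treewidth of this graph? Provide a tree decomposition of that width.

Treewidth 4.
Bags: B1 = {b, c, e, f, g}  B2 = {a, b, c, e, g}  B3 = {a, b, c, d, g}
Tree: B1–B2, B2–B3

Every bag has size at most 5, so the width is 5 − 1 = 4 and tw(G) ≤ 4. Conversely, {a, b, c, d, g} is a clique of size 5, and the vertices of any clique must share a bag in every tree decomposition; so some bag has ≥ 5 vertices and tw(G) ≥ 4. The upper and lower bounds meet at 4, so that is the treewidth.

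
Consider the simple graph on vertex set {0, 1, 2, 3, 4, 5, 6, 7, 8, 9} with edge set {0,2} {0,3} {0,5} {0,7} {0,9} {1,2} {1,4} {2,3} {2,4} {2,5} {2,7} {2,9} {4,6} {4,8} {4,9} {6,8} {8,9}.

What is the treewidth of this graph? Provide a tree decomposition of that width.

Each bag holds 3 vertices, so the decomposition has width 2, which upper-bounds the treewidth. On the other hand G contains the 3-clique {4, 8, 9}. A clique must lie in a single bag of any decomposition, so no decomposition can have width below 2. Combining the bounds, tw(G) = 2.

Treewidth 2.
Bags: B1 = {0, 2, 3}  B2 = {0, 2, 9}  B3 = {0, 2, 7}  B4 = {2, 4, 9}  B5 = {0, 2, 5}  B6 = {4, 8, 9}  B7 = {1, 2, 4}  B8 = {4, 6, 8}
Tree: B1–B2, B2–B3, B2–B4, B1–B5, B4–B6, B4–B7, B6–B8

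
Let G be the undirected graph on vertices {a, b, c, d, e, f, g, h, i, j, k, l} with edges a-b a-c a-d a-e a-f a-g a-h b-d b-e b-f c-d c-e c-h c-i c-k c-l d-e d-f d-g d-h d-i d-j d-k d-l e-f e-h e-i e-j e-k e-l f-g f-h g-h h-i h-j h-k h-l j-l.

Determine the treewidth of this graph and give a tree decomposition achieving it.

Every bag has size at most 5, so the width is 5 − 1 = 4 and tw(G) ≤ 4. Conversely, {a, d, f, g, h} is a clique of size 5, and the vertices of any clique must share a bag in every tree decomposition; so some bag has ≥ 5 vertices and tw(G) ≥ 4. The upper and lower bounds meet at 4, so that is the treewidth.

Treewidth 4.
Bags: B1 = {c, d, e, h, l}  B2 = {a, c, d, e, h}  B3 = {c, d, e, h, k}  B4 = {a, d, e, f, h}  B5 = {a, b, d, e, f}  B6 = {d, e, h, j, l}  B7 = {a, d, f, g, h}  B8 = {c, d, e, h, i}
Tree: B1–B2, B2–B3, B2–B4, B4–B5, B1–B6, B4–B7, B1–B8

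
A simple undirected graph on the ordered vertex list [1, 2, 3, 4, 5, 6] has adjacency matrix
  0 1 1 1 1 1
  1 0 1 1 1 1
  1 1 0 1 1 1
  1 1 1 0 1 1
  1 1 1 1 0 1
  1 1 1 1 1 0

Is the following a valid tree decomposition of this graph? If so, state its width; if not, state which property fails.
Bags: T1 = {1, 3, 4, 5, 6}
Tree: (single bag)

A tree decomposition must satisfy three properties: every vertex lies in some bag; for every edge, both endpoints lie together in some bag; and for every vertex, the bags containing it form a connected subtree. Here vertex 2 appears in no bag, so the decomposition is invalid.

No — vertex 2 appears in no bag.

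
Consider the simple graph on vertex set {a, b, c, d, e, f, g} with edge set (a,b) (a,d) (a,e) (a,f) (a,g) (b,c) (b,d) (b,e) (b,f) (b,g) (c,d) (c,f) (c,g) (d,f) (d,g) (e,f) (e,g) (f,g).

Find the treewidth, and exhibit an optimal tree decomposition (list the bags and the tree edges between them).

Every bag has size at most 5, so the width is 5 − 1 = 4 and tw(G) ≤ 4. On the other hand G contains the 5-clique {b, c, d, f, g}. A clique must lie in a single bag of any decomposition, so no decomposition can have width below 4. The upper and lower bounds meet at 4, so that is the treewidth.

Treewidth 4.
Bags: B1 = {b, c, d, f, g}  B2 = {a, b, d, f, g}  B3 = {a, b, e, f, g}
Tree: B1–B2, B2–B3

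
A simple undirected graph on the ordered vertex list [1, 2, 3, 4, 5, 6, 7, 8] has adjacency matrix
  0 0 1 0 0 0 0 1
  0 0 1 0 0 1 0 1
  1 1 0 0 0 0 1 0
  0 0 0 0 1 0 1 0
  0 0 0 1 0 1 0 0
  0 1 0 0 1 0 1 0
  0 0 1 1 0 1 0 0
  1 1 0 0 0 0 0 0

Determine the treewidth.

2

A width-2 tree decomposition is:
Bags: B1 = {1, 3, 8}  B2 = {2, 3, 8}  B3 = {2, 3, 7}  B4 = {2, 6, 7}  B5 = {4, 6, 7}  B6 = {4, 5, 6}
Tree: B1–B2, B2–B3, B3–B4, B4–B5, B5–B6
Every bag has size at most 3, so the width is 3 − 1 = 2 and tw(G) ≤ 2. Since 1–8–2–3–1 is a cycle in G, G is not acyclic. Forests are exactly the graphs of treewidth ≤ 1, so tw(G) ≥ 2. Combining the bounds, tw(G) = 2.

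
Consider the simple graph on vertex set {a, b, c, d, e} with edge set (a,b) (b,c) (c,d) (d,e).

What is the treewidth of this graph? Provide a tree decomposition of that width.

Treewidth 1.
Bags: B1 = {d, e}  B2 = {c, d}  B3 = {b, c}  B4 = {a, b}
Tree: B1–B2, B2–B3, B3–B4

Each bag holds 2 vertices, so the decomposition has width 1, which upper-bounds the treewidth. G has an edge, so its treewidth is at least 1. The upper and lower bounds meet at 1, so that is the treewidth.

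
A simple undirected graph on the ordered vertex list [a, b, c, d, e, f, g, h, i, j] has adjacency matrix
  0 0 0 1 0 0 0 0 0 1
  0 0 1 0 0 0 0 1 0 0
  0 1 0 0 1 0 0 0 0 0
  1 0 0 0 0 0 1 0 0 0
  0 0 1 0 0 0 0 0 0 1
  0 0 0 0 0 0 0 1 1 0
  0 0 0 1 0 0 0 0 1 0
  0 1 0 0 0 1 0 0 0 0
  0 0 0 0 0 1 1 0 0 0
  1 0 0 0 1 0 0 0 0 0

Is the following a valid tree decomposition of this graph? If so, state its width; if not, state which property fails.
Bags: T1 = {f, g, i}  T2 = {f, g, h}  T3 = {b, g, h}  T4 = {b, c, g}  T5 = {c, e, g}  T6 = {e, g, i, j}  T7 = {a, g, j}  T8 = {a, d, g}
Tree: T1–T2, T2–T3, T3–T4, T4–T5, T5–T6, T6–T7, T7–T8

A tree decomposition must satisfy three properties: every vertex lies in some bag; for every edge, both endpoints lie together in some bag; and for every vertex, the bags containing it form a connected subtree. Here bags containing vertex i are not connected in the tree, so the decomposition is invalid.

No — bags containing vertex i are not connected in the tree.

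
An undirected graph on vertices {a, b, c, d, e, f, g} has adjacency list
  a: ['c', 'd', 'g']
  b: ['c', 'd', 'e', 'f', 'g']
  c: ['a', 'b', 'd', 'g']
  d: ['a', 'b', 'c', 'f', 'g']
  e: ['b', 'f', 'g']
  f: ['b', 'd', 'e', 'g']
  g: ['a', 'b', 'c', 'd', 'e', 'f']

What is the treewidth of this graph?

A width-3 tree decomposition is:
Bags: B1 = {a, c, d, g}  B2 = {b, c, d, g}  B3 = {b, d, f, g}  B4 = {b, e, f, g}
Tree: B1–B2, B2–B3, B3–B4
The largest bag has 4 vertices, giving width 3; this decomposition certifies tw(G) ≤ 3. Conversely, {a, c, d, g} is a clique of size 4, and the vertices of any clique must share a bag in every tree decomposition; so some bag has ≥ 4 vertices and tw(G) ≥ 3. Combining the bounds, tw(G) = 3.

3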